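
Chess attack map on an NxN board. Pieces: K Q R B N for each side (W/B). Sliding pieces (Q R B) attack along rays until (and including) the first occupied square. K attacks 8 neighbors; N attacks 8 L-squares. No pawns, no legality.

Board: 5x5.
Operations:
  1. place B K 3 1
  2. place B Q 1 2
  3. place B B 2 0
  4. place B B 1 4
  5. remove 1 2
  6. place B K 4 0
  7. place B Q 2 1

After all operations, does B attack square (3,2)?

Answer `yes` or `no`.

Op 1: place BK@(3,1)
Op 2: place BQ@(1,2)
Op 3: place BB@(2,0)
Op 4: place BB@(1,4)
Op 5: remove (1,2)
Op 6: place BK@(4,0)
Op 7: place BQ@(2,1)
Per-piece attacks for B:
  BB@(1,4): attacks (2,3) (3,2) (4,1) (0,3)
  BB@(2,0): attacks (3,1) (1,1) (0,2) [ray(1,1) blocked at (3,1)]
  BQ@(2,1): attacks (2,2) (2,3) (2,4) (2,0) (3,1) (1,1) (0,1) (3,2) (4,3) (3,0) (1,2) (0,3) (1,0) [ray(0,-1) blocked at (2,0); ray(1,0) blocked at (3,1)]
  BK@(3,1): attacks (3,2) (3,0) (4,1) (2,1) (4,2) (4,0) (2,2) (2,0)
  BK@(4,0): attacks (4,1) (3,0) (3,1)
B attacks (3,2): yes

Answer: yes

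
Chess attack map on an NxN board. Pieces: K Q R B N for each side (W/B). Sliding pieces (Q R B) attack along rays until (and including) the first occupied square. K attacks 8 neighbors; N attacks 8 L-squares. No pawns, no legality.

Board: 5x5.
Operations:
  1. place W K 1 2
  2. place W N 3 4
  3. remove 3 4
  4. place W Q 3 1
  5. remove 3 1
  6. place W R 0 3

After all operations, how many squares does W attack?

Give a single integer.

Answer: 12

Derivation:
Op 1: place WK@(1,2)
Op 2: place WN@(3,4)
Op 3: remove (3,4)
Op 4: place WQ@(3,1)
Op 5: remove (3,1)
Op 6: place WR@(0,3)
Per-piece attacks for W:
  WR@(0,3): attacks (0,4) (0,2) (0,1) (0,0) (1,3) (2,3) (3,3) (4,3)
  WK@(1,2): attacks (1,3) (1,1) (2,2) (0,2) (2,3) (2,1) (0,3) (0,1)
Union (12 distinct): (0,0) (0,1) (0,2) (0,3) (0,4) (1,1) (1,3) (2,1) (2,2) (2,3) (3,3) (4,3)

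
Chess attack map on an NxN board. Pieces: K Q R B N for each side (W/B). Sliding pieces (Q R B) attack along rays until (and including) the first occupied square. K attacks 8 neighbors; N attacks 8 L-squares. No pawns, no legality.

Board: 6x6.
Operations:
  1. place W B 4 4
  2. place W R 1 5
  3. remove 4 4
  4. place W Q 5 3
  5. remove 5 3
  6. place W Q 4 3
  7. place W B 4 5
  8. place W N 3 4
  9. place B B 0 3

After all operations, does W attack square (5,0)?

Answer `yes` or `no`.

Op 1: place WB@(4,4)
Op 2: place WR@(1,5)
Op 3: remove (4,4)
Op 4: place WQ@(5,3)
Op 5: remove (5,3)
Op 6: place WQ@(4,3)
Op 7: place WB@(4,5)
Op 8: place WN@(3,4)
Op 9: place BB@(0,3)
Per-piece attacks for W:
  WR@(1,5): attacks (1,4) (1,3) (1,2) (1,1) (1,0) (2,5) (3,5) (4,5) (0,5) [ray(1,0) blocked at (4,5)]
  WN@(3,4): attacks (5,5) (1,5) (4,2) (5,3) (2,2) (1,3)
  WQ@(4,3): attacks (4,4) (4,5) (4,2) (4,1) (4,0) (5,3) (3,3) (2,3) (1,3) (0,3) (5,4) (5,2) (3,4) (3,2) (2,1) (1,0) [ray(0,1) blocked at (4,5); ray(-1,0) blocked at (0,3); ray(-1,1) blocked at (3,4)]
  WB@(4,5): attacks (5,4) (3,4) [ray(-1,-1) blocked at (3,4)]
W attacks (5,0): no

Answer: no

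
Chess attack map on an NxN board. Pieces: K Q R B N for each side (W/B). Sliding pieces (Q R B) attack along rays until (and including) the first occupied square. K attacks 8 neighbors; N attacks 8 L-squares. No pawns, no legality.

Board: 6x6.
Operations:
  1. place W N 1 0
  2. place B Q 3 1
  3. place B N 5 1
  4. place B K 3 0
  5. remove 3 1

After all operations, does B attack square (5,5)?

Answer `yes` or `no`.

Op 1: place WN@(1,0)
Op 2: place BQ@(3,1)
Op 3: place BN@(5,1)
Op 4: place BK@(3,0)
Op 5: remove (3,1)
Per-piece attacks for B:
  BK@(3,0): attacks (3,1) (4,0) (2,0) (4,1) (2,1)
  BN@(5,1): attacks (4,3) (3,2) (3,0)
B attacks (5,5): no

Answer: no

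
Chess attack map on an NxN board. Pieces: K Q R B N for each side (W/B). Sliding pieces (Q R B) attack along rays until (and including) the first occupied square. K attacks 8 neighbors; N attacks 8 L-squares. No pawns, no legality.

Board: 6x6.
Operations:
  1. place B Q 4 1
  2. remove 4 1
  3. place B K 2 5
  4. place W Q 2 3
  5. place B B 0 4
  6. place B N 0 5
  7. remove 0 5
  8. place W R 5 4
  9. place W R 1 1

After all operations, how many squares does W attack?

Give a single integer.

Op 1: place BQ@(4,1)
Op 2: remove (4,1)
Op 3: place BK@(2,5)
Op 4: place WQ@(2,3)
Op 5: place BB@(0,4)
Op 6: place BN@(0,5)
Op 7: remove (0,5)
Op 8: place WR@(5,4)
Op 9: place WR@(1,1)
Per-piece attacks for W:
  WR@(1,1): attacks (1,2) (1,3) (1,4) (1,5) (1,0) (2,1) (3,1) (4,1) (5,1) (0,1)
  WQ@(2,3): attacks (2,4) (2,5) (2,2) (2,1) (2,0) (3,3) (4,3) (5,3) (1,3) (0,3) (3,4) (4,5) (3,2) (4,1) (5,0) (1,4) (0,5) (1,2) (0,1) [ray(0,1) blocked at (2,5)]
  WR@(5,4): attacks (5,5) (5,3) (5,2) (5,1) (5,0) (4,4) (3,4) (2,4) (1,4) (0,4) [ray(-1,0) blocked at (0,4)]
Union (27 distinct): (0,1) (0,3) (0,4) (0,5) (1,0) (1,2) (1,3) (1,4) (1,5) (2,0) (2,1) (2,2) (2,4) (2,5) (3,1) (3,2) (3,3) (3,4) (4,1) (4,3) (4,4) (4,5) (5,0) (5,1) (5,2) (5,3) (5,5)

Answer: 27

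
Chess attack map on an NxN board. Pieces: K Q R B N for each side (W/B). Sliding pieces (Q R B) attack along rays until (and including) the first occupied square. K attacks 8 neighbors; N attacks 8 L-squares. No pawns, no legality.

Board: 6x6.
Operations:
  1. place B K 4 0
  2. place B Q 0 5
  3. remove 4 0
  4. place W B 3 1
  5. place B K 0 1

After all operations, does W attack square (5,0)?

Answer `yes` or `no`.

Op 1: place BK@(4,0)
Op 2: place BQ@(0,5)
Op 3: remove (4,0)
Op 4: place WB@(3,1)
Op 5: place BK@(0,1)
Per-piece attacks for W:
  WB@(3,1): attacks (4,2) (5,3) (4,0) (2,2) (1,3) (0,4) (2,0)
W attacks (5,0): no

Answer: no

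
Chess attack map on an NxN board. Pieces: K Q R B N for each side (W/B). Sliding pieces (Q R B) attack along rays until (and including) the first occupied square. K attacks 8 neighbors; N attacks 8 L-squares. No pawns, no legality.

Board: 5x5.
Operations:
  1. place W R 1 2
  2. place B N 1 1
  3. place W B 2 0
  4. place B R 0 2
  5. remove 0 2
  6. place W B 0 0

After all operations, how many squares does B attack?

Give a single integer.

Op 1: place WR@(1,2)
Op 2: place BN@(1,1)
Op 3: place WB@(2,0)
Op 4: place BR@(0,2)
Op 5: remove (0,2)
Op 6: place WB@(0,0)
Per-piece attacks for B:
  BN@(1,1): attacks (2,3) (3,2) (0,3) (3,0)
Union (4 distinct): (0,3) (2,3) (3,0) (3,2)

Answer: 4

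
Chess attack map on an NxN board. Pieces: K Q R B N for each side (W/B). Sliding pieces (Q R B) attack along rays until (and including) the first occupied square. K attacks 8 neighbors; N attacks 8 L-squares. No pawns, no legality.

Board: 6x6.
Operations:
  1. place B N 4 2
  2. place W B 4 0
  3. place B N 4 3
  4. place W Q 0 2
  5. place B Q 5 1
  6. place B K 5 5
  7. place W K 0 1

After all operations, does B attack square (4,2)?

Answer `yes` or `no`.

Op 1: place BN@(4,2)
Op 2: place WB@(4,0)
Op 3: place BN@(4,3)
Op 4: place WQ@(0,2)
Op 5: place BQ@(5,1)
Op 6: place BK@(5,5)
Op 7: place WK@(0,1)
Per-piece attacks for B:
  BN@(4,2): attacks (5,4) (3,4) (2,3) (5,0) (3,0) (2,1)
  BN@(4,3): attacks (5,5) (3,5) (2,4) (5,1) (3,1) (2,2)
  BQ@(5,1): attacks (5,2) (5,3) (5,4) (5,5) (5,0) (4,1) (3,1) (2,1) (1,1) (0,1) (4,2) (4,0) [ray(0,1) blocked at (5,5); ray(-1,0) blocked at (0,1); ray(-1,1) blocked at (4,2); ray(-1,-1) blocked at (4,0)]
  BK@(5,5): attacks (5,4) (4,5) (4,4)
B attacks (4,2): yes

Answer: yes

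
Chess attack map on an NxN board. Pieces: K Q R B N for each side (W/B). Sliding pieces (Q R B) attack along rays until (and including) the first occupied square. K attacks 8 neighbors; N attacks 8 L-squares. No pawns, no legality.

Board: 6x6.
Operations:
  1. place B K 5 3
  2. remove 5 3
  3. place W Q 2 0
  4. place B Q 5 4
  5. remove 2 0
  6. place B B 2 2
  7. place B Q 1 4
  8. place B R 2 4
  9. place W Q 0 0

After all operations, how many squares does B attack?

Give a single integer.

Answer: 30

Derivation:
Op 1: place BK@(5,3)
Op 2: remove (5,3)
Op 3: place WQ@(2,0)
Op 4: place BQ@(5,4)
Op 5: remove (2,0)
Op 6: place BB@(2,2)
Op 7: place BQ@(1,4)
Op 8: place BR@(2,4)
Op 9: place WQ@(0,0)
Per-piece attacks for B:
  BQ@(1,4): attacks (1,5) (1,3) (1,2) (1,1) (1,0) (2,4) (0,4) (2,5) (2,3) (3,2) (4,1) (5,0) (0,5) (0,3) [ray(1,0) blocked at (2,4)]
  BB@(2,2): attacks (3,3) (4,4) (5,5) (3,1) (4,0) (1,3) (0,4) (1,1) (0,0) [ray(-1,-1) blocked at (0,0)]
  BR@(2,4): attacks (2,5) (2,3) (2,2) (3,4) (4,4) (5,4) (1,4) [ray(0,-1) blocked at (2,2); ray(1,0) blocked at (5,4); ray(-1,0) blocked at (1,4)]
  BQ@(5,4): attacks (5,5) (5,3) (5,2) (5,1) (5,0) (4,4) (3,4) (2,4) (4,5) (4,3) (3,2) (2,1) (1,0) [ray(-1,0) blocked at (2,4)]
Union (30 distinct): (0,0) (0,3) (0,4) (0,5) (1,0) (1,1) (1,2) (1,3) (1,4) (1,5) (2,1) (2,2) (2,3) (2,4) (2,5) (3,1) (3,2) (3,3) (3,4) (4,0) (4,1) (4,3) (4,4) (4,5) (5,0) (5,1) (5,2) (5,3) (5,4) (5,5)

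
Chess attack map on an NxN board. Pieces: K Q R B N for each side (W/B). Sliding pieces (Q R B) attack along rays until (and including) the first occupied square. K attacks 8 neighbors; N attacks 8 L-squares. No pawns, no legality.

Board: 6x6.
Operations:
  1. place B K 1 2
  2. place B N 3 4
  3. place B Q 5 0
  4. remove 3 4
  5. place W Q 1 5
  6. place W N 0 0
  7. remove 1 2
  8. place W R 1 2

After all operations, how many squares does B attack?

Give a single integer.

Answer: 15

Derivation:
Op 1: place BK@(1,2)
Op 2: place BN@(3,4)
Op 3: place BQ@(5,0)
Op 4: remove (3,4)
Op 5: place WQ@(1,5)
Op 6: place WN@(0,0)
Op 7: remove (1,2)
Op 8: place WR@(1,2)
Per-piece attacks for B:
  BQ@(5,0): attacks (5,1) (5,2) (5,3) (5,4) (5,5) (4,0) (3,0) (2,0) (1,0) (0,0) (4,1) (3,2) (2,3) (1,4) (0,5) [ray(-1,0) blocked at (0,0)]
Union (15 distinct): (0,0) (0,5) (1,0) (1,4) (2,0) (2,3) (3,0) (3,2) (4,0) (4,1) (5,1) (5,2) (5,3) (5,4) (5,5)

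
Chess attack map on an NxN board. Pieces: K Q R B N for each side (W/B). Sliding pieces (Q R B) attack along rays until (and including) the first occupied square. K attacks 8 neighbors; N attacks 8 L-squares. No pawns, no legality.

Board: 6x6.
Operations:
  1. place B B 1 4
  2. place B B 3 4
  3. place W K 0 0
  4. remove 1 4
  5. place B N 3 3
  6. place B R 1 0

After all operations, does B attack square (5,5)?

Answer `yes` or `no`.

Answer: no

Derivation:
Op 1: place BB@(1,4)
Op 2: place BB@(3,4)
Op 3: place WK@(0,0)
Op 4: remove (1,4)
Op 5: place BN@(3,3)
Op 6: place BR@(1,0)
Per-piece attacks for B:
  BR@(1,0): attacks (1,1) (1,2) (1,3) (1,4) (1,5) (2,0) (3,0) (4,0) (5,0) (0,0) [ray(-1,0) blocked at (0,0)]
  BN@(3,3): attacks (4,5) (5,4) (2,5) (1,4) (4,1) (5,2) (2,1) (1,2)
  BB@(3,4): attacks (4,5) (4,3) (5,2) (2,5) (2,3) (1,2) (0,1)
B attacks (5,5): no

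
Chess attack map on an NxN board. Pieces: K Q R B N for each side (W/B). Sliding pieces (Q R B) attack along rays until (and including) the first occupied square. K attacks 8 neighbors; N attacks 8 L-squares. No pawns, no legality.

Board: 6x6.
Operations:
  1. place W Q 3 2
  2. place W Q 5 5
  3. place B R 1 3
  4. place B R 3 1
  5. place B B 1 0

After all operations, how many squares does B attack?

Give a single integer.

Op 1: place WQ@(3,2)
Op 2: place WQ@(5,5)
Op 3: place BR@(1,3)
Op 4: place BR@(3,1)
Op 5: place BB@(1,0)
Per-piece attacks for B:
  BB@(1,0): attacks (2,1) (3,2) (0,1) [ray(1,1) blocked at (3,2)]
  BR@(1,3): attacks (1,4) (1,5) (1,2) (1,1) (1,0) (2,3) (3,3) (4,3) (5,3) (0,3) [ray(0,-1) blocked at (1,0)]
  BR@(3,1): attacks (3,2) (3,0) (4,1) (5,1) (2,1) (1,1) (0,1) [ray(0,1) blocked at (3,2)]
Union (16 distinct): (0,1) (0,3) (1,0) (1,1) (1,2) (1,4) (1,5) (2,1) (2,3) (3,0) (3,2) (3,3) (4,1) (4,3) (5,1) (5,3)

Answer: 16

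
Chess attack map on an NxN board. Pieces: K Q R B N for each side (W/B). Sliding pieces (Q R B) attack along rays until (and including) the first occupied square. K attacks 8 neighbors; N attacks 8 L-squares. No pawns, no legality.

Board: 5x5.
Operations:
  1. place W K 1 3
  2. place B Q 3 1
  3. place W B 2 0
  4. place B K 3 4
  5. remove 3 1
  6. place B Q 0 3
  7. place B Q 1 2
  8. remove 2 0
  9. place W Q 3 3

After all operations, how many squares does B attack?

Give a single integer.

Answer: 21

Derivation:
Op 1: place WK@(1,3)
Op 2: place BQ@(3,1)
Op 3: place WB@(2,0)
Op 4: place BK@(3,4)
Op 5: remove (3,1)
Op 6: place BQ@(0,3)
Op 7: place BQ@(1,2)
Op 8: remove (2,0)
Op 9: place WQ@(3,3)
Per-piece attacks for B:
  BQ@(0,3): attacks (0,4) (0,2) (0,1) (0,0) (1,3) (1,4) (1,2) [ray(1,0) blocked at (1,3); ray(1,-1) blocked at (1,2)]
  BQ@(1,2): attacks (1,3) (1,1) (1,0) (2,2) (3,2) (4,2) (0,2) (2,3) (3,4) (2,1) (3,0) (0,3) (0,1) [ray(0,1) blocked at (1,3); ray(1,1) blocked at (3,4); ray(-1,1) blocked at (0,3)]
  BK@(3,4): attacks (3,3) (4,4) (2,4) (4,3) (2,3)
Union (21 distinct): (0,0) (0,1) (0,2) (0,3) (0,4) (1,0) (1,1) (1,2) (1,3) (1,4) (2,1) (2,2) (2,3) (2,4) (3,0) (3,2) (3,3) (3,4) (4,2) (4,3) (4,4)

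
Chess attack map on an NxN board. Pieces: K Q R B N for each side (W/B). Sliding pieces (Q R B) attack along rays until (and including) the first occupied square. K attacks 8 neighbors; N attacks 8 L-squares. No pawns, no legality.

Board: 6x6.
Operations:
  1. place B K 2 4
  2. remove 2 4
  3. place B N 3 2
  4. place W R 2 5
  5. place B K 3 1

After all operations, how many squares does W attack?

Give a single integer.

Op 1: place BK@(2,4)
Op 2: remove (2,4)
Op 3: place BN@(3,2)
Op 4: place WR@(2,5)
Op 5: place BK@(3,1)
Per-piece attacks for W:
  WR@(2,5): attacks (2,4) (2,3) (2,2) (2,1) (2,0) (3,5) (4,5) (5,5) (1,5) (0,5)
Union (10 distinct): (0,5) (1,5) (2,0) (2,1) (2,2) (2,3) (2,4) (3,5) (4,5) (5,5)

Answer: 10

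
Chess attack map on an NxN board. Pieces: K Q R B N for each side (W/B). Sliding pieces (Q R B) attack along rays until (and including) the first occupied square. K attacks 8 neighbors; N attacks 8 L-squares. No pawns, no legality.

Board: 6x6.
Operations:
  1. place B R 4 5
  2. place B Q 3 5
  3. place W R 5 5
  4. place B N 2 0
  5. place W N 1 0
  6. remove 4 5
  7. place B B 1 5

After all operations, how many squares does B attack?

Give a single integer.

Op 1: place BR@(4,5)
Op 2: place BQ@(3,5)
Op 3: place WR@(5,5)
Op 4: place BN@(2,0)
Op 5: place WN@(1,0)
Op 6: remove (4,5)
Op 7: place BB@(1,5)
Per-piece attacks for B:
  BB@(1,5): attacks (2,4) (3,3) (4,2) (5,1) (0,4)
  BN@(2,0): attacks (3,2) (4,1) (1,2) (0,1)
  BQ@(3,5): attacks (3,4) (3,3) (3,2) (3,1) (3,0) (4,5) (5,5) (2,5) (1,5) (4,4) (5,3) (2,4) (1,3) (0,2) [ray(1,0) blocked at (5,5); ray(-1,0) blocked at (1,5)]
Union (20 distinct): (0,1) (0,2) (0,4) (1,2) (1,3) (1,5) (2,4) (2,5) (3,0) (3,1) (3,2) (3,3) (3,4) (4,1) (4,2) (4,4) (4,5) (5,1) (5,3) (5,5)

Answer: 20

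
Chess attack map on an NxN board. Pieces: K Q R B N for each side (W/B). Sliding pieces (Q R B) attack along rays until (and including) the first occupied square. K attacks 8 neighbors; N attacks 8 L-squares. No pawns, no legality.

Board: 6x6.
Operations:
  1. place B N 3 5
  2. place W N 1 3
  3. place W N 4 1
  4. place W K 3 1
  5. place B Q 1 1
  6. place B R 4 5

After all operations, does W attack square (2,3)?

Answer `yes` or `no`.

Op 1: place BN@(3,5)
Op 2: place WN@(1,3)
Op 3: place WN@(4,1)
Op 4: place WK@(3,1)
Op 5: place BQ@(1,1)
Op 6: place BR@(4,5)
Per-piece attacks for W:
  WN@(1,3): attacks (2,5) (3,4) (0,5) (2,1) (3,2) (0,1)
  WK@(3,1): attacks (3,2) (3,0) (4,1) (2,1) (4,2) (4,0) (2,2) (2,0)
  WN@(4,1): attacks (5,3) (3,3) (2,2) (2,0)
W attacks (2,3): no

Answer: no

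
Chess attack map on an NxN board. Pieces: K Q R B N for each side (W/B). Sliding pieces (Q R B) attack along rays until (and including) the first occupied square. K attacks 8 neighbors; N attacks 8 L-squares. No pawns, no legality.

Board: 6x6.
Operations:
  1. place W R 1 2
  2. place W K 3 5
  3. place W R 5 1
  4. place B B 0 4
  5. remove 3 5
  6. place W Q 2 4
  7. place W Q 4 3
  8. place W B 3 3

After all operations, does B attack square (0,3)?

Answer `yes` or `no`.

Op 1: place WR@(1,2)
Op 2: place WK@(3,5)
Op 3: place WR@(5,1)
Op 4: place BB@(0,4)
Op 5: remove (3,5)
Op 6: place WQ@(2,4)
Op 7: place WQ@(4,3)
Op 8: place WB@(3,3)
Per-piece attacks for B:
  BB@(0,4): attacks (1,5) (1,3) (2,2) (3,1) (4,0)
B attacks (0,3): no

Answer: no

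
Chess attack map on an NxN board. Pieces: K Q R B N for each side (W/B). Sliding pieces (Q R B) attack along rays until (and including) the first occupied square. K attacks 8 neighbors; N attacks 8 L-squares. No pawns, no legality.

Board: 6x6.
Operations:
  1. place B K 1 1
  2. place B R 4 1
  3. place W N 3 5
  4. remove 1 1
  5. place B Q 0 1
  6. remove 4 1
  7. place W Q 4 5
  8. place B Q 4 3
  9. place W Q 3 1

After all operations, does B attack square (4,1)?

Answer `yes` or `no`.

Op 1: place BK@(1,1)
Op 2: place BR@(4,1)
Op 3: place WN@(3,5)
Op 4: remove (1,1)
Op 5: place BQ@(0,1)
Op 6: remove (4,1)
Op 7: place WQ@(4,5)
Op 8: place BQ@(4,3)
Op 9: place WQ@(3,1)
Per-piece attacks for B:
  BQ@(0,1): attacks (0,2) (0,3) (0,4) (0,5) (0,0) (1,1) (2,1) (3,1) (1,2) (2,3) (3,4) (4,5) (1,0) [ray(1,0) blocked at (3,1); ray(1,1) blocked at (4,5)]
  BQ@(4,3): attacks (4,4) (4,5) (4,2) (4,1) (4,0) (5,3) (3,3) (2,3) (1,3) (0,3) (5,4) (5,2) (3,4) (2,5) (3,2) (2,1) (1,0) [ray(0,1) blocked at (4,5)]
B attacks (4,1): yes

Answer: yes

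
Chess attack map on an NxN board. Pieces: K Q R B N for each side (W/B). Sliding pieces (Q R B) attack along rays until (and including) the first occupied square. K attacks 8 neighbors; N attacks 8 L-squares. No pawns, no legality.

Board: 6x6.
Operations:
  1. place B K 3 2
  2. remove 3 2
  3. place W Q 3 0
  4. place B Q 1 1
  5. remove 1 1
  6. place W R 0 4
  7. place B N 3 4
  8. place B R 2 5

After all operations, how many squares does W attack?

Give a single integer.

Op 1: place BK@(3,2)
Op 2: remove (3,2)
Op 3: place WQ@(3,0)
Op 4: place BQ@(1,1)
Op 5: remove (1,1)
Op 6: place WR@(0,4)
Op 7: place BN@(3,4)
Op 8: place BR@(2,5)
Per-piece attacks for W:
  WR@(0,4): attacks (0,5) (0,3) (0,2) (0,1) (0,0) (1,4) (2,4) (3,4) [ray(1,0) blocked at (3,4)]
  WQ@(3,0): attacks (3,1) (3,2) (3,3) (3,4) (4,0) (5,0) (2,0) (1,0) (0,0) (4,1) (5,2) (2,1) (1,2) (0,3) [ray(0,1) blocked at (3,4)]
Union (19 distinct): (0,0) (0,1) (0,2) (0,3) (0,5) (1,0) (1,2) (1,4) (2,0) (2,1) (2,4) (3,1) (3,2) (3,3) (3,4) (4,0) (4,1) (5,0) (5,2)

Answer: 19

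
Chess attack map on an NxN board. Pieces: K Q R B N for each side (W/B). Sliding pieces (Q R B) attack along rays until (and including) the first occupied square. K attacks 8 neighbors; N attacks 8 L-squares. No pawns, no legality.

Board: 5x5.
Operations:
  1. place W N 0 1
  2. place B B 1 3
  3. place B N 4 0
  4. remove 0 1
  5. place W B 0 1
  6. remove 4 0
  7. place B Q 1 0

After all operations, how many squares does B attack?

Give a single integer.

Op 1: place WN@(0,1)
Op 2: place BB@(1,3)
Op 3: place BN@(4,0)
Op 4: remove (0,1)
Op 5: place WB@(0,1)
Op 6: remove (4,0)
Op 7: place BQ@(1,0)
Per-piece attacks for B:
  BQ@(1,0): attacks (1,1) (1,2) (1,3) (2,0) (3,0) (4,0) (0,0) (2,1) (3,2) (4,3) (0,1) [ray(0,1) blocked at (1,3); ray(-1,1) blocked at (0,1)]
  BB@(1,3): attacks (2,4) (2,2) (3,1) (4,0) (0,4) (0,2)
Union (16 distinct): (0,0) (0,1) (0,2) (0,4) (1,1) (1,2) (1,3) (2,0) (2,1) (2,2) (2,4) (3,0) (3,1) (3,2) (4,0) (4,3)

Answer: 16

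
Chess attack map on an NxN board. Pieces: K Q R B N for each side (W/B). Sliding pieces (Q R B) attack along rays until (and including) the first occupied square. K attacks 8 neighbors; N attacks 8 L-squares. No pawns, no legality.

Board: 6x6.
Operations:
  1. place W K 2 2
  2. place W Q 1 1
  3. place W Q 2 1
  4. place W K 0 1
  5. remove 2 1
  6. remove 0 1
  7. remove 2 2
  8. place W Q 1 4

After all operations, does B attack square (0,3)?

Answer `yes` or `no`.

Answer: no

Derivation:
Op 1: place WK@(2,2)
Op 2: place WQ@(1,1)
Op 3: place WQ@(2,1)
Op 4: place WK@(0,1)
Op 5: remove (2,1)
Op 6: remove (0,1)
Op 7: remove (2,2)
Op 8: place WQ@(1,4)
Per-piece attacks for B:
B attacks (0,3): no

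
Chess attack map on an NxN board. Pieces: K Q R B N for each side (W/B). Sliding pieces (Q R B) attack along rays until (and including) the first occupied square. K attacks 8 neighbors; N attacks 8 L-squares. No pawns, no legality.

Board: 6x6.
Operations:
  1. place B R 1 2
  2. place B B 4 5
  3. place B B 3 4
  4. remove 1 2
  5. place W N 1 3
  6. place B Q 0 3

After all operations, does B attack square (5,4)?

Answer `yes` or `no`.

Op 1: place BR@(1,2)
Op 2: place BB@(4,5)
Op 3: place BB@(3,4)
Op 4: remove (1,2)
Op 5: place WN@(1,3)
Op 6: place BQ@(0,3)
Per-piece attacks for B:
  BQ@(0,3): attacks (0,4) (0,5) (0,2) (0,1) (0,0) (1,3) (1,4) (2,5) (1,2) (2,1) (3,0) [ray(1,0) blocked at (1,3)]
  BB@(3,4): attacks (4,5) (4,3) (5,2) (2,5) (2,3) (1,2) (0,1) [ray(1,1) blocked at (4,5)]
  BB@(4,5): attacks (5,4) (3,4) [ray(-1,-1) blocked at (3,4)]
B attacks (5,4): yes

Answer: yes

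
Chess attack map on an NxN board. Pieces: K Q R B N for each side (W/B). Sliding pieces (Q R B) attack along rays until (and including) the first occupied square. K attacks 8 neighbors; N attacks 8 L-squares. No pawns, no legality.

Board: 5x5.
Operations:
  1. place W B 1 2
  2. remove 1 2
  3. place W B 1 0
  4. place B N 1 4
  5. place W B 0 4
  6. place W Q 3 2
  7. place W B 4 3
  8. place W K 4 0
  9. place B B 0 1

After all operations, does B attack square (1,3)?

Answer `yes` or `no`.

Op 1: place WB@(1,2)
Op 2: remove (1,2)
Op 3: place WB@(1,0)
Op 4: place BN@(1,4)
Op 5: place WB@(0,4)
Op 6: place WQ@(3,2)
Op 7: place WB@(4,3)
Op 8: place WK@(4,0)
Op 9: place BB@(0,1)
Per-piece attacks for B:
  BB@(0,1): attacks (1,2) (2,3) (3,4) (1,0) [ray(1,-1) blocked at (1,0)]
  BN@(1,4): attacks (2,2) (3,3) (0,2)
B attacks (1,3): no

Answer: no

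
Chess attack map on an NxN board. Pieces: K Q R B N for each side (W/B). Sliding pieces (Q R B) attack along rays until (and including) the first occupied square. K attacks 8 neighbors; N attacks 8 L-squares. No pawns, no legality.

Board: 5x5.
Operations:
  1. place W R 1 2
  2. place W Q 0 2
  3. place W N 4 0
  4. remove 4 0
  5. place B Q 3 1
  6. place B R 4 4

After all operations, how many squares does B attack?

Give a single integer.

Answer: 17

Derivation:
Op 1: place WR@(1,2)
Op 2: place WQ@(0,2)
Op 3: place WN@(4,0)
Op 4: remove (4,0)
Op 5: place BQ@(3,1)
Op 6: place BR@(4,4)
Per-piece attacks for B:
  BQ@(3,1): attacks (3,2) (3,3) (3,4) (3,0) (4,1) (2,1) (1,1) (0,1) (4,2) (4,0) (2,2) (1,3) (0,4) (2,0)
  BR@(4,4): attacks (4,3) (4,2) (4,1) (4,0) (3,4) (2,4) (1,4) (0,4)
Union (17 distinct): (0,1) (0,4) (1,1) (1,3) (1,4) (2,0) (2,1) (2,2) (2,4) (3,0) (3,2) (3,3) (3,4) (4,0) (4,1) (4,2) (4,3)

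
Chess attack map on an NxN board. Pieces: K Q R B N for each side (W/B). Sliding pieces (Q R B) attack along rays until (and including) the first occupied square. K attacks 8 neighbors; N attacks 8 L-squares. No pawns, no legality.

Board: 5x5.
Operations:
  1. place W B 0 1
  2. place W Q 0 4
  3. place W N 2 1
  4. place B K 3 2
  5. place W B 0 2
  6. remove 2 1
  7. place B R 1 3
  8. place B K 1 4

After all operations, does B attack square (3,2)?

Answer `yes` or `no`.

Op 1: place WB@(0,1)
Op 2: place WQ@(0,4)
Op 3: place WN@(2,1)
Op 4: place BK@(3,2)
Op 5: place WB@(0,2)
Op 6: remove (2,1)
Op 7: place BR@(1,3)
Op 8: place BK@(1,4)
Per-piece attacks for B:
  BR@(1,3): attacks (1,4) (1,2) (1,1) (1,0) (2,3) (3,3) (4,3) (0,3) [ray(0,1) blocked at (1,4)]
  BK@(1,4): attacks (1,3) (2,4) (0,4) (2,3) (0,3)
  BK@(3,2): attacks (3,3) (3,1) (4,2) (2,2) (4,3) (4,1) (2,3) (2,1)
B attacks (3,2): no

Answer: no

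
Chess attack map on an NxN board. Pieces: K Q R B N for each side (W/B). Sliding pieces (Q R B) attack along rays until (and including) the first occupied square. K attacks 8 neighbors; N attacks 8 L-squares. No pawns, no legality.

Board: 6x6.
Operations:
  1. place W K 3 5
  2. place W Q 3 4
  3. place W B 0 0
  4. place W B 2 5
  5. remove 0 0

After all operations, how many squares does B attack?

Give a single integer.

Answer: 0

Derivation:
Op 1: place WK@(3,5)
Op 2: place WQ@(3,4)
Op 3: place WB@(0,0)
Op 4: place WB@(2,5)
Op 5: remove (0,0)
Per-piece attacks for B:
Union (0 distinct): (none)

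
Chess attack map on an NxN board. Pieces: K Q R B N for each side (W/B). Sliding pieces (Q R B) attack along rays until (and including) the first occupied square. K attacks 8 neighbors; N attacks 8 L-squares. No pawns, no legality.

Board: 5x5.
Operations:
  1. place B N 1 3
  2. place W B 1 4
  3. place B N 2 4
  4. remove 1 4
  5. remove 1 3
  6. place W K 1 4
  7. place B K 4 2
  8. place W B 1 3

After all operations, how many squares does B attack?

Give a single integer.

Op 1: place BN@(1,3)
Op 2: place WB@(1,4)
Op 3: place BN@(2,4)
Op 4: remove (1,4)
Op 5: remove (1,3)
Op 6: place WK@(1,4)
Op 7: place BK@(4,2)
Op 8: place WB@(1,3)
Per-piece attacks for B:
  BN@(2,4): attacks (3,2) (4,3) (1,2) (0,3)
  BK@(4,2): attacks (4,3) (4,1) (3,2) (3,3) (3,1)
Union (7 distinct): (0,3) (1,2) (3,1) (3,2) (3,3) (4,1) (4,3)

Answer: 7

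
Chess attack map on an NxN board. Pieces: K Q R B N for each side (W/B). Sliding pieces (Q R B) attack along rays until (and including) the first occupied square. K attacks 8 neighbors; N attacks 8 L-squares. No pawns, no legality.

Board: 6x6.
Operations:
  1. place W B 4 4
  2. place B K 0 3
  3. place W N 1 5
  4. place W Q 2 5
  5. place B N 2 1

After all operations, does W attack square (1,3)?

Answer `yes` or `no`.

Op 1: place WB@(4,4)
Op 2: place BK@(0,3)
Op 3: place WN@(1,5)
Op 4: place WQ@(2,5)
Op 5: place BN@(2,1)
Per-piece attacks for W:
  WN@(1,5): attacks (2,3) (3,4) (0,3)
  WQ@(2,5): attacks (2,4) (2,3) (2,2) (2,1) (3,5) (4,5) (5,5) (1,5) (3,4) (4,3) (5,2) (1,4) (0,3) [ray(0,-1) blocked at (2,1); ray(-1,0) blocked at (1,5); ray(-1,-1) blocked at (0,3)]
  WB@(4,4): attacks (5,5) (5,3) (3,5) (3,3) (2,2) (1,1) (0,0)
W attacks (1,3): no

Answer: no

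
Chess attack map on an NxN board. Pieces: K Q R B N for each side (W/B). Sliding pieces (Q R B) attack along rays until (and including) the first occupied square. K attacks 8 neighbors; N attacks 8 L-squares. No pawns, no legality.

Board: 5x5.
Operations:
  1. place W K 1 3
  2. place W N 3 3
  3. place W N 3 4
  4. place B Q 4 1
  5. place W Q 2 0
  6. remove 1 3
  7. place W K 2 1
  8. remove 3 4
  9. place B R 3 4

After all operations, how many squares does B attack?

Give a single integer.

Answer: 13

Derivation:
Op 1: place WK@(1,3)
Op 2: place WN@(3,3)
Op 3: place WN@(3,4)
Op 4: place BQ@(4,1)
Op 5: place WQ@(2,0)
Op 6: remove (1,3)
Op 7: place WK@(2,1)
Op 8: remove (3,4)
Op 9: place BR@(3,4)
Per-piece attacks for B:
  BR@(3,4): attacks (3,3) (4,4) (2,4) (1,4) (0,4) [ray(0,-1) blocked at (3,3)]
  BQ@(4,1): attacks (4,2) (4,3) (4,4) (4,0) (3,1) (2,1) (3,2) (2,3) (1,4) (3,0) [ray(-1,0) blocked at (2,1)]
Union (13 distinct): (0,4) (1,4) (2,1) (2,3) (2,4) (3,0) (3,1) (3,2) (3,3) (4,0) (4,2) (4,3) (4,4)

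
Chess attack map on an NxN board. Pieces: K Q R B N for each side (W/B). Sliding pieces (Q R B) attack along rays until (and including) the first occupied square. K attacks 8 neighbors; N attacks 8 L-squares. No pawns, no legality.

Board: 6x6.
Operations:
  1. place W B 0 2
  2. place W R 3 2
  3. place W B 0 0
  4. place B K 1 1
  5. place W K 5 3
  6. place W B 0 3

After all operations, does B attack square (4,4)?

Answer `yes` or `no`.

Op 1: place WB@(0,2)
Op 2: place WR@(3,2)
Op 3: place WB@(0,0)
Op 4: place BK@(1,1)
Op 5: place WK@(5,3)
Op 6: place WB@(0,3)
Per-piece attacks for B:
  BK@(1,1): attacks (1,2) (1,0) (2,1) (0,1) (2,2) (2,0) (0,2) (0,0)
B attacks (4,4): no

Answer: no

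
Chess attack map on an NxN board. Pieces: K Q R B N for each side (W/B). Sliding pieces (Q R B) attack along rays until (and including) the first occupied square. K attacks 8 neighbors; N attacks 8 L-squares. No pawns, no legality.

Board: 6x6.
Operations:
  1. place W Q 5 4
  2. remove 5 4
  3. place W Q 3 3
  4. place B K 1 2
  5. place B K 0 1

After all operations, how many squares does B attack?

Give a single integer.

Op 1: place WQ@(5,4)
Op 2: remove (5,4)
Op 3: place WQ@(3,3)
Op 4: place BK@(1,2)
Op 5: place BK@(0,1)
Per-piece attacks for B:
  BK@(0,1): attacks (0,2) (0,0) (1,1) (1,2) (1,0)
  BK@(1,2): attacks (1,3) (1,1) (2,2) (0,2) (2,3) (2,1) (0,3) (0,1)
Union (11 distinct): (0,0) (0,1) (0,2) (0,3) (1,0) (1,1) (1,2) (1,3) (2,1) (2,2) (2,3)

Answer: 11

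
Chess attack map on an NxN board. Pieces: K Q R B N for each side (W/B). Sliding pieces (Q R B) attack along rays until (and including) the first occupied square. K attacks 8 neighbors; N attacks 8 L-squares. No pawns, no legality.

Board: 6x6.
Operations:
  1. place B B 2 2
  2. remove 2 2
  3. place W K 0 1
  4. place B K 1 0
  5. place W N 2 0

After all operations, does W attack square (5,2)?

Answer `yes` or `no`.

Answer: no

Derivation:
Op 1: place BB@(2,2)
Op 2: remove (2,2)
Op 3: place WK@(0,1)
Op 4: place BK@(1,0)
Op 5: place WN@(2,0)
Per-piece attacks for W:
  WK@(0,1): attacks (0,2) (0,0) (1,1) (1,2) (1,0)
  WN@(2,0): attacks (3,2) (4,1) (1,2) (0,1)
W attacks (5,2): no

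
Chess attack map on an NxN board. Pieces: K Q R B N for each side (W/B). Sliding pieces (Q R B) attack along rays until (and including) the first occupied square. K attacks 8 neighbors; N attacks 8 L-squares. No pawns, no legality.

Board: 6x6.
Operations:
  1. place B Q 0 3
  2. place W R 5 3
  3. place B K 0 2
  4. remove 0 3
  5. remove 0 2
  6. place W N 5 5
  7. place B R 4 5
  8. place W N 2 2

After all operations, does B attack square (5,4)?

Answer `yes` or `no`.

Answer: no

Derivation:
Op 1: place BQ@(0,3)
Op 2: place WR@(5,3)
Op 3: place BK@(0,2)
Op 4: remove (0,3)
Op 5: remove (0,2)
Op 6: place WN@(5,5)
Op 7: place BR@(4,5)
Op 8: place WN@(2,2)
Per-piece attacks for B:
  BR@(4,5): attacks (4,4) (4,3) (4,2) (4,1) (4,0) (5,5) (3,5) (2,5) (1,5) (0,5) [ray(1,0) blocked at (5,5)]
B attacks (5,4): no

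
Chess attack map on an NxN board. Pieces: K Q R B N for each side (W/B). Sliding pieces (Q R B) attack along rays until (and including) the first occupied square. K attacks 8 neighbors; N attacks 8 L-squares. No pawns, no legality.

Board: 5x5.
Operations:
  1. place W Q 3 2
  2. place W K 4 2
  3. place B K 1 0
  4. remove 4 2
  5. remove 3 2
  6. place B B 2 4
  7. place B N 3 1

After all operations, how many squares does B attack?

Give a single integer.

Answer: 13

Derivation:
Op 1: place WQ@(3,2)
Op 2: place WK@(4,2)
Op 3: place BK@(1,0)
Op 4: remove (4,2)
Op 5: remove (3,2)
Op 6: place BB@(2,4)
Op 7: place BN@(3,1)
Per-piece attacks for B:
  BK@(1,0): attacks (1,1) (2,0) (0,0) (2,1) (0,1)
  BB@(2,4): attacks (3,3) (4,2) (1,3) (0,2)
  BN@(3,1): attacks (4,3) (2,3) (1,2) (1,0)
Union (13 distinct): (0,0) (0,1) (0,2) (1,0) (1,1) (1,2) (1,3) (2,0) (2,1) (2,3) (3,3) (4,2) (4,3)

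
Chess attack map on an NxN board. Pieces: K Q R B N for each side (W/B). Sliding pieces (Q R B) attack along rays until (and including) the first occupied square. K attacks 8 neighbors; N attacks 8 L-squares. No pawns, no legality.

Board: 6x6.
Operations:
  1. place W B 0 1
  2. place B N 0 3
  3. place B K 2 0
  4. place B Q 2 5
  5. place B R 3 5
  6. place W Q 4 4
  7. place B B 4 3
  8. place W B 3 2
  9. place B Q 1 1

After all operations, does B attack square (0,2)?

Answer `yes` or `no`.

Answer: yes

Derivation:
Op 1: place WB@(0,1)
Op 2: place BN@(0,3)
Op 3: place BK@(2,0)
Op 4: place BQ@(2,5)
Op 5: place BR@(3,5)
Op 6: place WQ@(4,4)
Op 7: place BB@(4,3)
Op 8: place WB@(3,2)
Op 9: place BQ@(1,1)
Per-piece attacks for B:
  BN@(0,3): attacks (1,5) (2,4) (1,1) (2,2)
  BQ@(1,1): attacks (1,2) (1,3) (1,4) (1,5) (1,0) (2,1) (3,1) (4,1) (5,1) (0,1) (2,2) (3,3) (4,4) (2,0) (0,2) (0,0) [ray(-1,0) blocked at (0,1); ray(1,1) blocked at (4,4); ray(1,-1) blocked at (2,0)]
  BK@(2,0): attacks (2,1) (3,0) (1,0) (3,1) (1,1)
  BQ@(2,5): attacks (2,4) (2,3) (2,2) (2,1) (2,0) (3,5) (1,5) (0,5) (3,4) (4,3) (1,4) (0,3) [ray(0,-1) blocked at (2,0); ray(1,0) blocked at (3,5); ray(1,-1) blocked at (4,3); ray(-1,-1) blocked at (0,3)]
  BR@(3,5): attacks (3,4) (3,3) (3,2) (4,5) (5,5) (2,5) [ray(0,-1) blocked at (3,2); ray(-1,0) blocked at (2,5)]
  BB@(4,3): attacks (5,4) (5,2) (3,4) (2,5) (3,2) [ray(-1,1) blocked at (2,5); ray(-1,-1) blocked at (3,2)]
B attacks (0,2): yes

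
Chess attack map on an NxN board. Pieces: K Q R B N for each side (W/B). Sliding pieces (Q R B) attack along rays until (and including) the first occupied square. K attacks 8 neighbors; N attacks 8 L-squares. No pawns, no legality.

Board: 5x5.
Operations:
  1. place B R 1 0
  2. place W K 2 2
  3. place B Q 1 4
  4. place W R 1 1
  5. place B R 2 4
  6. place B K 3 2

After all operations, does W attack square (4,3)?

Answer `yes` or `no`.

Answer: no

Derivation:
Op 1: place BR@(1,0)
Op 2: place WK@(2,2)
Op 3: place BQ@(1,4)
Op 4: place WR@(1,1)
Op 5: place BR@(2,4)
Op 6: place BK@(3,2)
Per-piece attacks for W:
  WR@(1,1): attacks (1,2) (1,3) (1,4) (1,0) (2,1) (3,1) (4,1) (0,1) [ray(0,1) blocked at (1,4); ray(0,-1) blocked at (1,0)]
  WK@(2,2): attacks (2,3) (2,1) (3,2) (1,2) (3,3) (3,1) (1,3) (1,1)
W attacks (4,3): no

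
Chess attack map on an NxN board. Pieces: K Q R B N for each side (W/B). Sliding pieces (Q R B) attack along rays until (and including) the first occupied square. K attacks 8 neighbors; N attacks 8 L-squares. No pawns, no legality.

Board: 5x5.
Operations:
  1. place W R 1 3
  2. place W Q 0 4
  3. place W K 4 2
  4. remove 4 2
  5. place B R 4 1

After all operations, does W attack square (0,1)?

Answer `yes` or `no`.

Answer: yes

Derivation:
Op 1: place WR@(1,3)
Op 2: place WQ@(0,4)
Op 3: place WK@(4,2)
Op 4: remove (4,2)
Op 5: place BR@(4,1)
Per-piece attacks for W:
  WQ@(0,4): attacks (0,3) (0,2) (0,1) (0,0) (1,4) (2,4) (3,4) (4,4) (1,3) [ray(1,-1) blocked at (1,3)]
  WR@(1,3): attacks (1,4) (1,2) (1,1) (1,0) (2,3) (3,3) (4,3) (0,3)
W attacks (0,1): yes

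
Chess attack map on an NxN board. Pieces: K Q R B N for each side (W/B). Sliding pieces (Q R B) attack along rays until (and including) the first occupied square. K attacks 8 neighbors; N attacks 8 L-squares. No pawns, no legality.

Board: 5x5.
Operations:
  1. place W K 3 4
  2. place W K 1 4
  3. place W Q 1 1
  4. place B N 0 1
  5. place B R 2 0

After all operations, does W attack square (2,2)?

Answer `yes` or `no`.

Answer: yes

Derivation:
Op 1: place WK@(3,4)
Op 2: place WK@(1,4)
Op 3: place WQ@(1,1)
Op 4: place BN@(0,1)
Op 5: place BR@(2,0)
Per-piece attacks for W:
  WQ@(1,1): attacks (1,2) (1,3) (1,4) (1,0) (2,1) (3,1) (4,1) (0,1) (2,2) (3,3) (4,4) (2,0) (0,2) (0,0) [ray(0,1) blocked at (1,4); ray(-1,0) blocked at (0,1); ray(1,-1) blocked at (2,0)]
  WK@(1,4): attacks (1,3) (2,4) (0,4) (2,3) (0,3)
  WK@(3,4): attacks (3,3) (4,4) (2,4) (4,3) (2,3)
W attacks (2,2): yes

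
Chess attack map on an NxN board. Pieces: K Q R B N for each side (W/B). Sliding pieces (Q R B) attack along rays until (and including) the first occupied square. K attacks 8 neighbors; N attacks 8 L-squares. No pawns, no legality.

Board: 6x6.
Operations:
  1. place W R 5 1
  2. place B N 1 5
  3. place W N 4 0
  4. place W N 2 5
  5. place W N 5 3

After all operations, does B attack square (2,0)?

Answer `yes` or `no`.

Answer: no

Derivation:
Op 1: place WR@(5,1)
Op 2: place BN@(1,5)
Op 3: place WN@(4,0)
Op 4: place WN@(2,5)
Op 5: place WN@(5,3)
Per-piece attacks for B:
  BN@(1,5): attacks (2,3) (3,4) (0,3)
B attacks (2,0): no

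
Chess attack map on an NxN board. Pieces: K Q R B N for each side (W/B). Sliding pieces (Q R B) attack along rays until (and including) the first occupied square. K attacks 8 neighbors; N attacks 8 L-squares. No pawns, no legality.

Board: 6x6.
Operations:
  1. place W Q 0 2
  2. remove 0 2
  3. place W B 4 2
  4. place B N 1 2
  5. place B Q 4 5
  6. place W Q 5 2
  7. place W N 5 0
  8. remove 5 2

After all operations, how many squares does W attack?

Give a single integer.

Answer: 8

Derivation:
Op 1: place WQ@(0,2)
Op 2: remove (0,2)
Op 3: place WB@(4,2)
Op 4: place BN@(1,2)
Op 5: place BQ@(4,5)
Op 6: place WQ@(5,2)
Op 7: place WN@(5,0)
Op 8: remove (5,2)
Per-piece attacks for W:
  WB@(4,2): attacks (5,3) (5,1) (3,3) (2,4) (1,5) (3,1) (2,0)
  WN@(5,0): attacks (4,2) (3,1)
Union (8 distinct): (1,5) (2,0) (2,4) (3,1) (3,3) (4,2) (5,1) (5,3)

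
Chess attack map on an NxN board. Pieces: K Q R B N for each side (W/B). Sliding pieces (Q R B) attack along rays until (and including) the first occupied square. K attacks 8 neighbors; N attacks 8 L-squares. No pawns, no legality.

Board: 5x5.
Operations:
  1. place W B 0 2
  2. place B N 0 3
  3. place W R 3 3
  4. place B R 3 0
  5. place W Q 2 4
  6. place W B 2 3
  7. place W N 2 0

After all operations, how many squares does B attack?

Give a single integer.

Op 1: place WB@(0,2)
Op 2: place BN@(0,3)
Op 3: place WR@(3,3)
Op 4: place BR@(3,0)
Op 5: place WQ@(2,4)
Op 6: place WB@(2,3)
Op 7: place WN@(2,0)
Per-piece attacks for B:
  BN@(0,3): attacks (2,4) (1,1) (2,2)
  BR@(3,0): attacks (3,1) (3,2) (3,3) (4,0) (2,0) [ray(0,1) blocked at (3,3); ray(-1,0) blocked at (2,0)]
Union (8 distinct): (1,1) (2,0) (2,2) (2,4) (3,1) (3,2) (3,3) (4,0)

Answer: 8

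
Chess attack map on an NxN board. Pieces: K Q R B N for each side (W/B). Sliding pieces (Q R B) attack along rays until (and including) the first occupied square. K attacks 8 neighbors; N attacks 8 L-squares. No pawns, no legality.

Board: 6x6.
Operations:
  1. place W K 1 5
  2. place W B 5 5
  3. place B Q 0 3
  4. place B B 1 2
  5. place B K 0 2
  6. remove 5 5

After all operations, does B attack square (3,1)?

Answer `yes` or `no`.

Op 1: place WK@(1,5)
Op 2: place WB@(5,5)
Op 3: place BQ@(0,3)
Op 4: place BB@(1,2)
Op 5: place BK@(0,2)
Op 6: remove (5,5)
Per-piece attacks for B:
  BK@(0,2): attacks (0,3) (0,1) (1,2) (1,3) (1,1)
  BQ@(0,3): attacks (0,4) (0,5) (0,2) (1,3) (2,3) (3,3) (4,3) (5,3) (1,4) (2,5) (1,2) [ray(0,-1) blocked at (0,2); ray(1,-1) blocked at (1,2)]
  BB@(1,2): attacks (2,3) (3,4) (4,5) (2,1) (3,0) (0,3) (0,1) [ray(-1,1) blocked at (0,3)]
B attacks (3,1): no

Answer: no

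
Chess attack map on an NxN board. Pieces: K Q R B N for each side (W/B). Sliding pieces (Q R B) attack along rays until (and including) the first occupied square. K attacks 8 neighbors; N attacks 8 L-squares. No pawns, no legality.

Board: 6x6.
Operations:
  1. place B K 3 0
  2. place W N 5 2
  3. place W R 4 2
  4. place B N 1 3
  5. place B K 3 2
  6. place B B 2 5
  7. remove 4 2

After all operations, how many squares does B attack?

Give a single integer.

Answer: 18

Derivation:
Op 1: place BK@(3,0)
Op 2: place WN@(5,2)
Op 3: place WR@(4,2)
Op 4: place BN@(1,3)
Op 5: place BK@(3,2)
Op 6: place BB@(2,5)
Op 7: remove (4,2)
Per-piece attacks for B:
  BN@(1,3): attacks (2,5) (3,4) (0,5) (2,1) (3,2) (0,1)
  BB@(2,5): attacks (3,4) (4,3) (5,2) (1,4) (0,3) [ray(1,-1) blocked at (5,2)]
  BK@(3,0): attacks (3,1) (4,0) (2,0) (4,1) (2,1)
  BK@(3,2): attacks (3,3) (3,1) (4,2) (2,2) (4,3) (4,1) (2,3) (2,1)
Union (18 distinct): (0,1) (0,3) (0,5) (1,4) (2,0) (2,1) (2,2) (2,3) (2,5) (3,1) (3,2) (3,3) (3,4) (4,0) (4,1) (4,2) (4,3) (5,2)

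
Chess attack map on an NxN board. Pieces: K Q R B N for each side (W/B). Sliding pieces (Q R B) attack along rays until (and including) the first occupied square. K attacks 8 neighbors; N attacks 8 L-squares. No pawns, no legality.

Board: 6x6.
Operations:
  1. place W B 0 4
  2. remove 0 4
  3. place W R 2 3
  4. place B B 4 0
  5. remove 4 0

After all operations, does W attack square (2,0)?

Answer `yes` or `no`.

Answer: yes

Derivation:
Op 1: place WB@(0,4)
Op 2: remove (0,4)
Op 3: place WR@(2,3)
Op 4: place BB@(4,0)
Op 5: remove (4,0)
Per-piece attacks for W:
  WR@(2,3): attacks (2,4) (2,5) (2,2) (2,1) (2,0) (3,3) (4,3) (5,3) (1,3) (0,3)
W attacks (2,0): yes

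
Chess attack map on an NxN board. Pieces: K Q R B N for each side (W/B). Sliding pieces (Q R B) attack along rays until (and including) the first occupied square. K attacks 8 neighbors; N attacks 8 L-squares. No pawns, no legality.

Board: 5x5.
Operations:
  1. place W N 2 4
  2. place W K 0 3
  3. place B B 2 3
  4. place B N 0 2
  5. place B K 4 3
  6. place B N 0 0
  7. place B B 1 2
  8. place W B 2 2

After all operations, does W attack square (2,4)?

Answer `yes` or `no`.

Op 1: place WN@(2,4)
Op 2: place WK@(0,3)
Op 3: place BB@(2,3)
Op 4: place BN@(0,2)
Op 5: place BK@(4,3)
Op 6: place BN@(0,0)
Op 7: place BB@(1,2)
Op 8: place WB@(2,2)
Per-piece attacks for W:
  WK@(0,3): attacks (0,4) (0,2) (1,3) (1,4) (1,2)
  WB@(2,2): attacks (3,3) (4,4) (3,1) (4,0) (1,3) (0,4) (1,1) (0,0) [ray(-1,-1) blocked at (0,0)]
  WN@(2,4): attacks (3,2) (4,3) (1,2) (0,3)
W attacks (2,4): no

Answer: no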